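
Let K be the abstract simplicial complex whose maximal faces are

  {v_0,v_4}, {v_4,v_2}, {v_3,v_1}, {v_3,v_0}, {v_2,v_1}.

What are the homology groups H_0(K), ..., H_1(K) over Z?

H_0 = Z,  H_1 = Z.

Order the vertices as v_0 < v_1 < v_2 < v_3 < v_4. Listing each simplex with vertices in this order, K has dimension 1 with simplices:

  0-simplices (5): [v_0], [v_1], [v_2], [v_3], [v_4]
  1-simplices (5): [v_0,v_3], [v_0,v_4], [v_1,v_2], [v_1,v_3], [v_2,v_4]

so the chain groups are C_0 ≅ Z^5, C_1 ≅ Z^5.

Boundary ∂_1: C_1 → C_0 sends each edge [p,q] (with p < q) to q − p.
The resulting 5×5 matrix has rank 4, and its Smith normal form has invariant factors (1,1,1,1).

Reading off H_k = ker ∂_k / im ∂_{k+1}:

  H_0: rank C_0 − rank ∂_1 = 5 − 4 = 1, and the invariant factors of ∂_1 are all 1, so H_0 = Z.
  H_1: rank ker ∂_1 − rank ∂_2 = (5 − 4) − 0 = 1, and there is no ∂_2, so H_1 = Z.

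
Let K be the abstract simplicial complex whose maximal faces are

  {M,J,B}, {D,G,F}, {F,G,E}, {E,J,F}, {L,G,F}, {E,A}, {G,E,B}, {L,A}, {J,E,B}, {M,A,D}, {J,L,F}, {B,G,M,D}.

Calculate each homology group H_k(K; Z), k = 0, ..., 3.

H_0 = Z,  H_1 = Z^2,  H_2 = 0,  H_3 = 0.

We work with the vertex ordering A < B < D < E < F < G < J < L < M. The simplices of K, each written with vertices in increasing order, are:

  0-simplices (9): A, B, D, E, F, G, J, L, M
  1-simplices (22): AD, AE, AL, AM, BD, BE, BG, BJ, BM, DF, DG, DM, EF, EG, EJ, FG, FJ, FL, GL, GM, JL, JM
  2-simplices (13): ADM, BDG, BDM, BEG, BEJ, BGM, BJM, DFG, DGM, EFG, EFJ, FGL, FJL
  3-simplices (1): BDGM

Hence C_0 ≅ Z^9, C_1 ≅ Z^22, C_2 ≅ Z^13, C_3 ≅ Z^1.

The boundary map ∂_1: C_1 → C_0 is given by ∂[p,q] = [q] − [p]. For instance
  ∂GL = L − G.
The 9×22 boundary matrix has rank 8 and Smith normal form diag(1,1,1,1,1,1,1,1).

Boundary ∂_2: C_2 → C_1 acts by ∂[p,q,r] = [q,r] − [p,r] + [p,q]. For instance
  ∂BDM = DM − BM + BD,
  ∂EFG = FG − EG + EF.
The resulting 22×13 matrix has rank 12, and its Smith normal form has invariant factors (1,1,1,1,1,1,1,1,1,1,1,1).

∂_3: C_3 → C_2 sends each 3-simplex σ to the alternating sum Σ_i (−1)^i (σ with its i-th vertex removed). For instance
  ∂BDGM = DGM − BGM + BDM − BDG.
As a 13×1 matrix over Z this has rank 1, with invariant factors (1).

From H_k ≅ ker(∂_k) / im(∂_{k+1}) we obtain:

  H_0: rank C_0 − rank ∂_1 = 9 − 8 = 1, and the invariant factors of ∂_1 are all 1, so H_0 ≅ Z.
  H_1: rank ker ∂_1 − rank ∂_2 = (22 − 8) − 12 = 2, and the invariant factors of ∂_2 are all 1, so H_1 ≅ Z^2.
  H_2: rank ker ∂_2 − rank ∂_3 = (13 − 12) − 1 = 0, and the invariant factors of ∂_3 are all 1, so H_2 ≅ 0.
  H_3: rank ker ∂_3 − rank ∂_4 = (1 − 1) − 0 = 0, and there is no ∂_4, so H_3 ≅ 0.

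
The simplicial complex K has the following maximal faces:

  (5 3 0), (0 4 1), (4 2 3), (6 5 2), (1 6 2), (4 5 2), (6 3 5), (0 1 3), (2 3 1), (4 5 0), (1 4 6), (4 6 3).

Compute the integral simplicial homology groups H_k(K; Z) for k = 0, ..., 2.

H_0 ≅ Z,  H_1 ≅ Z/2,  H_2 = 0.

Fix the vertex order 0 < 1 < 2 < 3 < 4 < 5 < 6 and write every simplex with vertices in increasing order. Then dim K = 2 and the simplices of K are:

  0-simplices (7): [0], [1], [2], [3], [4], [5], [6]
  1-simplices (18): [0,1], [0,3], [0,4], [0,5], [1,2], [1,3], [1,4], [1,6], [2,3], [2,4], [2,5], [2,6], [3,4], [3,5], [3,6], [4,5], [4,6], [5,6]
  2-simplices (12): [0,1,3], [0,1,4], [0,3,5], [0,4,5], [1,2,3], [1,2,6], [1,4,6], [2,3,4], [2,4,5], [2,5,6], [3,4,6], [3,5,6]

Hence C_0 ≅ Z^7, C_1 ≅ Z^18, C_2 ≅ Z^12.

Boundary ∂_1: C_1 → C_0 is given by ∂[p,q] = [q] − [p]. For instance
  ∂[5,6] = [6] − [5].
The 7×18 boundary matrix has rank 6 and Smith normal form diag(1,1,1,1,1,1).

Boundary ∂_2: C_2 → C_1 maps a triangle to the signed sum of its edges. For instance
  ∂[3,4,6] = [4,6] − [3,6] + [3,4],
  ∂[0,1,4] = [1,4] − [0,4] + [0,1].
The 18×12 boundary matrix has rank 12 and Smith normal form diag(1,1,1,1,1,1,1,1,1,1,1,2).

Computing H_k = (kernel of ∂_k) / (image of ∂_{k+1}):

  H_0: rank C_0 − rank ∂_1 = 7 − 6 = 1, and the invariant factors of ∂_1 are all 1, so H_0 = Z.
  H_1: rank ker ∂_1 − rank ∂_2 = (18 − 6) − 12 = 0, and ∂_2 has invariant factor 2 > 1, so H_1 = Z/2.
  H_2: rank ker ∂_2 − rank ∂_3 = (12 − 12) − 0 = 0, and there is no ∂_3, so H_2 = 0.

As a check, the Euler characteristic is 7 − 18 + 12 = 1, which agrees with 1 − 0 + 0 = 1.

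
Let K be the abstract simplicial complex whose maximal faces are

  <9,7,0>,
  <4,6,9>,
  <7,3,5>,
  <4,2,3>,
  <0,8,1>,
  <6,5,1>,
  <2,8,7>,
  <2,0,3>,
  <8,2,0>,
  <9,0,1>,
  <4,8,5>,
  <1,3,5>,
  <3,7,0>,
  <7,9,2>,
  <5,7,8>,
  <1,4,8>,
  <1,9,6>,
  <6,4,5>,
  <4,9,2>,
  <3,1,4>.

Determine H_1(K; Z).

H_1 ≅ Z ⊕ Z/2.

Fix the vertex order 0 < 1 < 2 < 3 < 4 < 5 < 6 < 7 < 8 < 9 and write every simplex with vertices in increasing order. Then dim K = 2 and the simplices of K are:

  0-simplices (10): [0], [1], [2], [3], [4], [5], [6], [7], [8], [9]
  1-simplices (30): (30 of them)
  2-simplices (20): (20 of them)

so the chain groups are C_0 ≅ Z^10, C_1 ≅ Z^30, C_2 ≅ Z^20.

∂_1: C_1 → C_0 sends each edge [p,q] (with p < q) to q − p. For instance
  ∂[1,4] = [4] − [1].
The resulting 10×30 matrix has rank 9, and its Smith normal form has invariant factors (1,1,1,1,1,1,1,1,1).

∂_2: C_2 → C_1 sends each 2-simplex [p,q,r] to [q,r] − [p,r] + [p,q]. For instance
  ∂[1,6,9] = [6,9] − [1,9] + [1,6],
  ∂[2,3,4] = [3,4] − [2,4] + [2,3].
This gives a 30×20 integer matrix of rank 20; reducing to Smith normal form yields diagonal entries (1,1,1,1,1,1,1,1,1,1,1,1,1,1,1,1,1,1,1,2).

From H_k ≅ ker(∂_k) / im(∂_{k+1}) we obtain:

  H_1: rank ker ∂_1 − rank ∂_2 = (30 − 9) − 20 = 1, and ∂_2 has invariant factor 2 > 1, so H_1 = Z ⊕ Z/2.

(K is a triangulation of the Klein bottle.)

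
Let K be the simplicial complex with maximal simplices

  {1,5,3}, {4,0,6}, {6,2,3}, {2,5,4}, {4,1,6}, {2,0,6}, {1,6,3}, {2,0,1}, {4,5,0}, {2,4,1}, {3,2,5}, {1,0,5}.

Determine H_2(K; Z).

Order the vertices as 0 < 1 < 2 < 3 < 4 < 5 < 6. Listing each simplex with vertices in this order, K has dimension 2 with simplices:

  0-simplices (7): [0], [1], [2], [3], [4], [5], [6]
  1-simplices (18): [0,1], [0,2], [0,4], [0,5], [0,6], [1,2], [1,3], [1,4], [1,5], [1,6], [2,3], [2,4], [2,5], [2,6], [3,5], [3,6], [4,5], [4,6]
  2-simplices (12): [0,1,2], [0,1,5], [0,2,6], [0,4,5], [0,4,6], [1,2,4], [1,3,5], [1,3,6], [1,4,6], [2,3,5], [2,3,6], [2,4,5]

so the chain groups are C_0 ≅ Z^7, C_1 ≅ Z^18, C_2 ≅ Z^12.

Boundary ∂_1: C_1 → C_0 sends each edge [p,q] (with p < q) to q − p.
As a 7×18 matrix over Z this has rank 6, with invariant factors (1,1,1,1,1,1).

The boundary map ∂_2: C_2 → C_1 acts by ∂[p,q,r] = [q,r] − [p,r] + [p,q]. For instance
  ∂[1,3,6] = [3,6] − [1,6] + [1,3],
  ∂[1,4,6] = [4,6] − [1,6] + [1,4].
The 18×12 boundary matrix has rank 12 and Smith normal form diag(1,1,1,1,1,1,1,1,1,1,1,2).

Now H_k = ker ∂_k / im ∂_{k+1}, so:

  H_2: rank ker ∂_2 − rank ∂_3 = (12 − 12) − 0 = 0, and there is no ∂_3, so H_2 ≅ 0.

H_2 = 0.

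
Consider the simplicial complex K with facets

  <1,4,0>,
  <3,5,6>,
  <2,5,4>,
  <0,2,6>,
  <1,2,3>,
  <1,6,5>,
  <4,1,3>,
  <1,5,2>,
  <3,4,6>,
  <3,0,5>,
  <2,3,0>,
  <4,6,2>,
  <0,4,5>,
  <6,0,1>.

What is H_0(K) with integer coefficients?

We work with the vertex ordering 0 < 1 < 2 < 3 < 4 < 5 < 6. The simplices of K, each written with vertices in increasing order, are:

  0-simplices (7): [0], [1], [2], [3], [4], [5], [6]
  1-simplices (21): [0,1], [0,2], [0,3], [0,4], [0,5], [0,6], [1,2], [1,3], [1,4], [1,5], [1,6], [2,3], [2,4], [2,5], [2,6], [3,4], [3,5], [3,6], [4,5], [4,6], [5,6]
  2-simplices (14): [0,1,4], [0,1,6], [0,2,3], [0,2,6], [0,3,5], [0,4,5], [1,2,3], [1,2,5], [1,3,4], [1,5,6], [2,4,5], [2,4,6], [3,4,6], [3,5,6]

so the chain groups are C_0 ≅ Z^7, C_1 ≅ Z^21, C_2 ≅ Z^14.

The boundary map ∂_1: C_1 → C_0 is given by ∂[p,q] = [q] − [p].
The 7×21 boundary matrix has rank 6 and Smith normal form diag(1,1,1,1,1,1).

Boundary ∂_2: C_2 → C_1 maps a triangle to the signed sum of its edges. For instance
  ∂[0,4,5] = [4,5] − [0,5] + [0,4],
  ∂[1,3,4] = [3,4] − [1,4] + [1,3].
The resulting 21×14 matrix has rank 13, and its Smith normal form has invariant factors (1,1,1,1,1,1,1,1,1,1,1,1,1).

From H_k ≅ ker(∂_k) / im(∂_{k+1}) we obtain:

  H_0: rank C_0 − rank ∂_1 = 7 − 6 = 1, and the invariant factors of ∂_1 are all 1, so H_0 = Z.

H_0 = Z.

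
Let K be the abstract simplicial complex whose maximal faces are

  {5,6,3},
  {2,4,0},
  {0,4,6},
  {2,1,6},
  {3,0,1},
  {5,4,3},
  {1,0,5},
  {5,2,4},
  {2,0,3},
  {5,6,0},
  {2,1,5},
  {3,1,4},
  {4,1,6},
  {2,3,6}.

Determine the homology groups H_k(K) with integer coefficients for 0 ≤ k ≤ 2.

We work with the vertex ordering 0 < 1 < 2 < 3 < 4 < 5 < 6. The simplices of K, each written with vertices in increasing order, are:

  0-simplices (7): [0], [1], [2], [3], [4], [5], [6]
  1-simplices (21): [0,1], [0,2], [0,3], [0,4], [0,5], [0,6], [1,2], [1,3], [1,4], [1,5], [1,6], [2,3], [2,4], [2,5], [2,6], [3,4], [3,5], [3,6], [4,5], [4,6], [5,6]
  2-simplices (14): [0,1,3], [0,1,5], [0,2,3], [0,2,4], [0,4,6], [0,5,6], [1,2,5], [1,2,6], [1,3,4], [1,4,6], [2,3,6], [2,4,5], [3,4,5], [3,5,6]

so the chain groups are C_0 ≅ Z^7, C_1 ≅ Z^21, C_2 ≅ Z^14.

∂_1: C_1 → C_0 maps an edge to its endpoints' difference, ∂[p,q] = q − p.
The resulting 7×21 matrix has rank 6, and its Smith normal form has invariant factors (1,1,1,1,1,1).

∂_2: C_2 → C_1 sends each 2-simplex [p,q,r] to [q,r] − [p,r] + [p,q]. For instance
  ∂[3,5,6] = [5,6] − [3,6] + [3,5],
  ∂[0,2,3] = [2,3] − [0,3] + [0,2].
The 21×14 boundary matrix has rank 13 and Smith normal form diag(1,1,1,1,1,1,1,1,1,1,1,1,1).

From H_k ≅ ker(∂_k) / im(∂_{k+1}) we obtain:

  H_0: rank C_0 − rank ∂_1 = 7 − 6 = 1, and the invariant factors of ∂_1 are all 1, so H_0 ≅ Z.
  H_1: rank ker ∂_1 − rank ∂_2 = (21 − 6) − 13 = 2, and the invariant factors of ∂_2 are all 1, so H_1 ≅ Z^2.
  H_2: rank ker ∂_2 − rank ∂_3 = (14 − 13) − 0 = 1, and there is no ∂_3, so H_2 ≅ Z.

H_0 ≅ Z,  H_1 ≅ Z^2,  H_2 ≅ Z.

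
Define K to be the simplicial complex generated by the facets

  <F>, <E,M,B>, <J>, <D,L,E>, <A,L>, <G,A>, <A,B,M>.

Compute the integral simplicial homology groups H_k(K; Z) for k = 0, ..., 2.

K has 9 vertices, 10 edges, 3 triangles.
rank ∂_0 = 0, rank ∂_1 = 6 ⇒ b_0 = 9 − 0 − 6 = 3; all invariant factors of ∂_1 are 1 so no torsion. So H_0 = Z^3.
rank ∂_1 = 6, rank ∂_2 = 3 ⇒ b_1 = 10 − 6 − 3 = 1; all invariant factors of ∂_2 are 1 so no torsion. So H_1 = Z.
rank ∂_2 = 3, rank ∂_3 = 0 ⇒ b_2 = 3 − 3 − 0 = 0. So H_2 = 0.

H_0 ≅ Z^3,  H_1 ≅ Z,  H_2 = 0.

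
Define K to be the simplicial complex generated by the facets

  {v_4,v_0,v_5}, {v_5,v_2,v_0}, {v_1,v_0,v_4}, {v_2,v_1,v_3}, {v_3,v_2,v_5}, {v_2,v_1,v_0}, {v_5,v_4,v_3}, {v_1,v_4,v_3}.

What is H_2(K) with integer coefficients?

H_2 ≅ Z.

We work with the vertex ordering v_0 < v_1 < v_2 < v_3 < v_4 < v_5. The simplices of K, each written with vertices in increasing order, are:

  0-simplices (6): [v_0], [v_1], [v_2], [v_3], [v_4], [v_5]
  1-simplices (12): [v_0,v_1], [v_0,v_2], [v_0,v_4], [v_0,v_5], [v_1,v_2], [v_1,v_3], [v_1,v_4], [v_2,v_3], [v_2,v_5], [v_3,v_4], [v_3,v_5], [v_4,v_5]
  2-simplices (8): [v_0,v_1,v_2], [v_0,v_1,v_4], [v_0,v_2,v_5], [v_0,v_4,v_5], [v_1,v_2,v_3], [v_1,v_3,v_4], [v_2,v_3,v_5], [v_3,v_4,v_5]

so the chain groups are C_0 ≅ Z^6, C_1 ≅ Z^12, C_2 ≅ Z^8.

∂_1: C_1 → C_0 maps an edge to its endpoints' difference, ∂[p,q] = q − p. For instance
  ∂[v_2,v_5] = [v_5] − [v_2].
As a 6×12 matrix over Z this has rank 5, with invariant factors (1,1,1,1,1).

Boundary ∂_2: C_2 → C_1 acts by ∂[p,q,r] = [q,r] − [p,r] + [p,q]. For instance
  ∂[v_1,v_3,v_4] = [v_3,v_4] − [v_1,v_4] + [v_1,v_3],
  ∂[v_0,v_2,v_5] = [v_2,v_5] − [v_0,v_5] + [v_0,v_2].
As a 12×8 matrix over Z this has rank 7, with invariant factors (1,1,1,1,1,1,1).

From H_k ≅ ker(∂_k) / im(∂_{k+1}) we obtain:

  H_2: rank ker ∂_2 − rank ∂_3 = (8 − 7) − 0 = 1, and there is no ∂_3, so H_2 = Z.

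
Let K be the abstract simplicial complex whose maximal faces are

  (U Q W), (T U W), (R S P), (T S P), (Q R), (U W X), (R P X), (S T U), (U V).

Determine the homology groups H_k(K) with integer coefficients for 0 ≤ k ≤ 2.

H_0 ≅ Z,  H_1 ≅ Z^2,  H_2 = 0.

K has 9 vertices, 17 edges, 7 triangles.
rank ∂_0 = 0, rank ∂_1 = 8 ⇒ b_0 = 9 − 0 − 8 = 1; all invariant factors of ∂_1 are 1 so no torsion. So H_0 = Z.
rank ∂_1 = 8, rank ∂_2 = 7 ⇒ b_1 = 17 − 8 − 7 = 2; all invariant factors of ∂_2 are 1 so no torsion. So H_1 = Z^2.
rank ∂_2 = 7, rank ∂_3 = 0 ⇒ b_2 = 7 − 7 − 0 = 0. So H_2 = 0.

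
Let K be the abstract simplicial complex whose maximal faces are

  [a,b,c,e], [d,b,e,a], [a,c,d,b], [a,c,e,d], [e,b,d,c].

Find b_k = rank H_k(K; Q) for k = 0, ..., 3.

b_0 = 1, b_1 = 0, b_2 = 0, b_3 = 1.

Order the vertices as a < b < c < d < e. Listing each simplex with vertices in this order, K has dimension 3 with simplices:

  0-simplices (5): a, b, c, d, e
  1-simplices (10): ab, ac, ad, ae, bc, bd, be, cd, ce, de
  2-simplices (10): abc, abd, abe, acd, ace, ade, bcd, bce, bde, cde
  3-simplices (5): abcd, abce, abde, acde, bcde

Hence C_0 ≅ Z^5, C_1 ≅ Z^10, C_2 ≅ Z^10, C_3 ≅ Z^5.

∂_1: C_1 → C_0 maps an edge to its endpoints' difference, ∂[p,q] = q − p.
The resulting 5×10 matrix has rank 4, and its Smith normal form has invariant factors (1,1,1,1).

∂_2: C_2 → C_1 acts by ∂[p,q,r] = [q,r] − [p,r] + [p,q]. For instance
  ∂bde = de − be + bd,
  ∂bcd = cd − bd + bc.
The resulting 10×10 matrix has rank 6, and its Smith normal form has invariant factors (1,1,1,1,1,1).

∂_3: C_3 → C_2 sends each 3-simplex σ to the alternating sum Σ_i (−1)^i (σ with its i-th vertex removed). For instance
  ∂abde = bde − ade + abe − abd,
  ∂abcd = bcd − acd + abd − abc.
As a 10×5 matrix over Z this has rank 4, with invariant factors (1,1,1,1).

Reading off H_k = ker ∂_k / im ∂_{k+1}:

  H_0: rank C_0 − rank ∂_1 = 5 − 4 = 1, and the invariant factors of ∂_1 are all 1, so H_0 = Z.
  H_1: rank ker ∂_1 − rank ∂_2 = (10 − 4) − 6 = 0, and the invariant factors of ∂_2 are all 1, so H_1 = 0.
  H_2: rank ker ∂_2 − rank ∂_3 = (10 − 6) − 4 = 0, and the invariant factors of ∂_3 are all 1, so H_2 = 0.
  H_3: rank ker ∂_3 − rank ∂_4 = (5 − 4) − 0 = 1, and there is no ∂_4, so H_3 = Z.

As a check, the Euler characteristic is 5 − 10 + 10 − 5 = 0, which agrees with 1 − 0 + 0 − 1 = 0.

Hence the Betti numbers are b_0 = 1, b_1 = 0, b_2 = 0, b_3 = 1.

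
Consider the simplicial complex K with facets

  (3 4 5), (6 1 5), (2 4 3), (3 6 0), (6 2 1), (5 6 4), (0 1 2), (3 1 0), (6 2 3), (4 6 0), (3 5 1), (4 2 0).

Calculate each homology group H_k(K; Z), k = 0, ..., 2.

We work with the vertex ordering 0 < 1 < 2 < 3 < 4 < 5 < 6. The simplices of K, each written with vertices in increasing order, are:

  0-simplices (7): [0], [1], [2], [3], [4], [5], [6]
  1-simplices (18): [0,1], [0,2], [0,3], [0,4], [0,6], [1,2], [1,3], [1,5], [1,6], [2,3], [2,4], [2,6], [3,4], [3,5], [3,6], [4,5], [4,6], [5,6]
  2-simplices (12): [0,1,2], [0,1,3], [0,2,4], [0,3,6], [0,4,6], [1,2,6], [1,3,5], [1,5,6], [2,3,4], [2,3,6], [3,4,5], [4,5,6]

giving chain groups C_0 ≅ Z^7, C_1 ≅ Z^18, C_2 ≅ Z^12.

Boundary ∂_1: C_1 → C_0 is given by ∂[p,q] = [q] − [p].
The 7×18 boundary matrix has rank 6 and Smith normal form diag(1,1,1,1,1,1).

Boundary ∂_2: C_2 → C_1 maps a triangle to the signed sum of its edges. For instance
  ∂[1,2,6] = [2,6] − [1,6] + [1,2],
  ∂[2,3,6] = [3,6] − [2,6] + [2,3].
As a 18×12 matrix over Z this has rank 12, with invariant factors (1,1,1,1,1,1,1,1,1,1,1,2).

Reading off H_k = ker ∂_k / im ∂_{k+1}:

  H_0: rank C_0 − rank ∂_1 = 7 − 6 = 1, and the invariant factors of ∂_1 are all 1, so H_0 = Z.
  H_1: rank ker ∂_1 − rank ∂_2 = (18 − 6) − 12 = 0, and ∂_2 has invariant factor 2 > 1, so H_1 = Z_2.
  H_2: rank ker ∂_2 − rank ∂_3 = (12 − 12) − 0 = 0, and there is no ∂_3, so H_2 = 0.

H_0 = Z,  H_1 = Z_2,  H_2 = 0.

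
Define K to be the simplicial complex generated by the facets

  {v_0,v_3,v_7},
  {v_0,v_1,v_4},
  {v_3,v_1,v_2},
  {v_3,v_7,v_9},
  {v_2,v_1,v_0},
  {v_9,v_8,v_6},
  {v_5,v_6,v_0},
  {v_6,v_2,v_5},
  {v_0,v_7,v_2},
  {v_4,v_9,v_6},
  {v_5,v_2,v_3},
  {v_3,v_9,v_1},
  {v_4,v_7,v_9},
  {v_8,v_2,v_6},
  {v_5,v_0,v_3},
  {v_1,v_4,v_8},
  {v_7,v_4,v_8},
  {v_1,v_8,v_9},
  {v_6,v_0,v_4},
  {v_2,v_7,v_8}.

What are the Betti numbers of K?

Order the vertices as v_0 < v_1 < v_2 < v_3 < v_4 < v_5 < v_6 < v_7 < v_8 < v_9. Listing each simplex with vertices in this order, K has dimension 2 with simplices:

  0-simplices (10): [v_0], [v_1], [v_2], [v_3], [v_4], [v_5], [v_6], [v_7], [v_8], [v_9]
  1-simplices (30): (30 of them)
  2-simplices (20): (20 of them)

giving chain groups C_0 ≅ Z^10, C_1 ≅ Z^30, C_2 ≅ Z^20.

The boundary map ∂_1: C_1 → C_0 sends each edge [p,q] (with p < q) to q − p. For instance
  ∂[v_0,v_5] = [v_5] − [v_0].
As a 10×30 matrix over Z this has rank 9, with invariant factors (1,1,1,1,1,1,1,1,1).

∂_2: C_2 → C_1 sends each 2-simplex [p,q,r] to [q,r] − [p,r] + [p,q]. For instance
  ∂[v_0,v_1,v_2] = [v_1,v_2] − [v_0,v_2] + [v_0,v_1],
  ∂[v_0,v_4,v_6] = [v_4,v_6] − [v_0,v_6] + [v_0,v_4].
The resulting 30×20 matrix has rank 20, and its Smith normal form has invariant factors (1,1,1,1,1,1,1,1,1,1,1,1,1,1,1,1,1,1,1,2).

Now H_k = ker ∂_k / im ∂_{k+1}, so:

  H_0: rank C_0 − rank ∂_1 = 10 − 9 = 1, and the invariant factors of ∂_1 are all 1, so H_0 ≅ Z.
  H_1: rank ker ∂_1 − rank ∂_2 = (30 − 9) − 20 = 1, and ∂_2 has invariant factor 2 > 1, so H_1 ≅ Z ⊕ Z/2.
  H_2: rank ker ∂_2 − rank ∂_3 = (20 − 20) − 0 = 0, and there is no ∂_3, so H_2 ≅ 0.

Hence the Betti numbers are b_0 = 1, b_1 = 1, b_2 = 0.

b_0 = 1, b_1 = 1, b_2 = 0.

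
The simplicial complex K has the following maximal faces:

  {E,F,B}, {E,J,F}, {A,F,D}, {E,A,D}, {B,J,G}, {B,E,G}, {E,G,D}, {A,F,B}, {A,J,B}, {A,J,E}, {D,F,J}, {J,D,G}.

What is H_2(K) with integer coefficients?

Fix the vertex order A < B < D < E < F < G < J and write every simplex with vertices in increasing order. Then dim K = 2 and the simplices of K are:

  0-simplices (7): A, B, D, E, F, G, J
  1-simplices (18): AB, AD, AE, AF, AJ, BE, BF, BG, BJ, DE, DF, DG, DJ, EF, EG, EJ, FJ, GJ
  2-simplices (12): ABF, ABJ, ADE, ADF, AEJ, BEF, BEG, BGJ, DEG, DFJ, DGJ, EFJ

giving chain groups C_0 ≅ Z^7, C_1 ≅ Z^18, C_2 ≅ Z^12.

∂_1: C_1 → C_0 maps an edge to its endpoints' difference, ∂[p,q] = q − p.
This gives a 7×18 integer matrix of rank 6; reducing to Smith normal form yields diagonal entries (1,1,1,1,1,1).

∂_2: C_2 → C_1 acts by ∂[p,q,r] = [q,r] − [p,r] + [p,q]. For instance
  ∂BGJ = GJ − BJ + BG,
  ∂DEG = EG − DG + DE.
The 18×12 boundary matrix has rank 12 and Smith normal form diag(1,1,1,1,1,1,1,1,1,1,1,2).

Computing H_k = (kernel of ∂_k) / (image of ∂_{k+1}):

  H_2: rank ker ∂_2 − rank ∂_3 = (12 − 12) − 0 = 0, and there is no ∂_3, so H_2 ≅ 0.

H_2 ≅ 0.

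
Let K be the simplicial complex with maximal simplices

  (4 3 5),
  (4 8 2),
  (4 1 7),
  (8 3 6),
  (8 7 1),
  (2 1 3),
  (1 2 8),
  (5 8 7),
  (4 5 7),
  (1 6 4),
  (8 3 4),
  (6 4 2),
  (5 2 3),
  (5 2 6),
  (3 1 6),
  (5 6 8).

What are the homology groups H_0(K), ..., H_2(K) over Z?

Take the total order 1 < 2 < 3 < 4 < 5 < 6 < 7 < 8 on the vertex set. Then K (dimension 2) consists of the simplices:

  0-simplices (8): [1], [2], [3], [4], [5], [6], [7], [8]
  1-simplices (24): (24 of them)
  2-simplices (16): [1,2,3], [1,2,8], [1,3,6], [1,4,6], [1,4,7], [1,7,8], [2,3,5], [2,4,6], [2,4,8], [2,5,6], [3,4,5], [3,4,8], [3,6,8], [4,5,7], [5,6,8], [5,7,8]

so the chain groups are C_0 ≅ Z^8, C_1 ≅ Z^24, C_2 ≅ Z^16.

Boundary ∂_1: C_1 → C_0 maps an edge to its endpoints' difference, ∂[p,q] = q − p.
As a 8×24 matrix over Z this has rank 7, with invariant factors (1,1,1,1,1,1,1).

The boundary map ∂_2: C_2 → C_1 sends each 2-simplex [p,q,r] to [q,r] − [p,r] + [p,q]. For instance
  ∂[1,4,7] = [4,7] − [1,7] + [1,4],
  ∂[1,4,6] = [4,6] − [1,6] + [1,4].
The 24×16 boundary matrix has rank 15 and Smith normal form diag(1,1,1,1,1,1,1,1,1,1,1,1,1,1,1).

Reading off H_k = ker ∂_k / im ∂_{k+1}:

  H_0: rank C_0 − rank ∂_1 = 8 − 7 = 1, and the invariant factors of ∂_1 are all 1, so H_0 ≅ Z.
  H_1: rank ker ∂_1 − rank ∂_2 = (24 − 7) − 15 = 2, and the invariant factors of ∂_2 are all 1, so H_1 ≅ Z^2.
  H_2: rank ker ∂_2 − rank ∂_3 = (16 − 15) − 0 = 1, and there is no ∂_3, so H_2 ≅ Z.

As a check, the Euler characteristic is 8 − 24 + 16 = 0, which agrees with 1 − 2 + 1 = 0.

H_0 = Z,  H_1 = Z^2,  H_2 = Z.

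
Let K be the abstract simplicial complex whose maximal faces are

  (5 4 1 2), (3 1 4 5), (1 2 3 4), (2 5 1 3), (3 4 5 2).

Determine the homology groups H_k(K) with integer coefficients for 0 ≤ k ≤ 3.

H_0 ≅ Z,  H_1 = 0,  H_2 = 0,  H_3 ≅ Z.

Order the vertices as 1 < 2 < 3 < 4 < 5. Listing each simplex with vertices in this order, K has dimension 3 with simplices:

  0-simplices (5): [1], [2], [3], [4], [5]
  1-simplices (10): [1,2], [1,3], [1,4], [1,5], [2,3], [2,4], [2,5], [3,4], [3,5], [4,5]
  2-simplices (10): [1,2,3], [1,2,4], [1,2,5], [1,3,4], [1,3,5], [1,4,5], [2,3,4], [2,3,5], [2,4,5], [3,4,5]
  3-simplices (5): [1,2,3,4], [1,2,3,5], [1,2,4,5], [1,3,4,5], [2,3,4,5]

so the chain groups are C_0 ≅ Z^5, C_1 ≅ Z^10, C_2 ≅ Z^10, C_3 ≅ Z^5.

The boundary map ∂_1: C_1 → C_0 is given by ∂[p,q] = [q] − [p]. For instance
  ∂[1,4] = [4] − [1].
The resulting 5×10 matrix has rank 4, and its Smith normal form has invariant factors (1,1,1,1).

The boundary map ∂_2: C_2 → C_1 sends each 2-simplex [p,q,r] to [q,r] − [p,r] + [p,q]. For instance
  ∂[1,2,4] = [2,4] − [1,4] + [1,2],
  ∂[1,2,5] = [2,5] − [1,5] + [1,2].
The resulting 10×10 matrix has rank 6, and its Smith normal form has invariant factors (1,1,1,1,1,1).

Boundary ∂_3: C_3 → C_2 sends each 3-simplex σ to the alternating sum Σ_i (−1)^i (σ with its i-th vertex removed). For instance
  ∂[1,2,3,4] = [2,3,4] − [1,3,4] + [1,2,4] − [1,2,3],
  ∂[2,3,4,5] = [3,4,5] − [2,4,5] + [2,3,5] − [2,3,4].
The resulting 10×5 matrix has rank 4, and its Smith normal form has invariant factors (1,1,1,1).

Reading off H_k = ker ∂_k / im ∂_{k+1}:

  H_0: rank C_0 − rank ∂_1 = 5 − 4 = 1, and the invariant factors of ∂_1 are all 1, so H_0 = Z.
  H_1: rank ker ∂_1 − rank ∂_2 = (10 − 4) − 6 = 0, and the invariant factors of ∂_2 are all 1, so H_1 = 0.
  H_2: rank ker ∂_2 − rank ∂_3 = (10 − 6) − 4 = 0, and the invariant factors of ∂_3 are all 1, so H_2 = 0.
  H_3: rank ker ∂_3 − rank ∂_4 = (5 − 4) − 0 = 1, and there is no ∂_4, so H_3 = Z.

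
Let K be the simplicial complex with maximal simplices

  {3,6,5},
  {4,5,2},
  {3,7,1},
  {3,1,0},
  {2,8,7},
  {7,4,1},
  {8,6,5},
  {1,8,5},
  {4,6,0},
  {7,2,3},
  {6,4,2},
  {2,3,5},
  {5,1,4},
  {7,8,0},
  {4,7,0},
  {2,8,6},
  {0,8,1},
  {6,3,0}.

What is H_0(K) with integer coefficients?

K has 9 vertices, 27 edges, 18 triangles.
rank ∂_0 = 0, rank ∂_1 = 8 ⇒ b_0 = 9 − 0 − 8 = 1; all invariant factors of ∂_1 are 1 so no torsion. So H_0 ≅ Z.

H_0 = Z.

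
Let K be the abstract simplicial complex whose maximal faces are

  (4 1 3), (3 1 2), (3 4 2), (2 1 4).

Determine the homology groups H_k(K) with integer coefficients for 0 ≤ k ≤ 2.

H_0 = Z,  H_1 = 0,  H_2 = Z.

Order the vertices as 1 < 2 < 3 < 4. Listing each simplex with vertices in this order, K has dimension 2 with simplices:

  0-simplices (4): [1], [2], [3], [4]
  1-simplices (6): [1,2], [1,3], [1,4], [2,3], [2,4], [3,4]
  2-simplices (4): [1,2,3], [1,2,4], [1,3,4], [2,3,4]

so the chain groups are C_0 ≅ Z^4, C_1 ≅ Z^6, C_2 ≅ Z^4.

The boundary map ∂_1: C_1 → C_0 sends each edge [p,q] (with p < q) to q − p. For instance
  ∂[2,4] = [4] − [2].
The resulting 4×6 matrix has rank 3, and its Smith normal form has invariant factors (1,1,1).

∂_2: C_2 → C_1 sends each 2-simplex [p,q,r] to [q,r] − [p,r] + [p,q]. For instance
  ∂[1,2,3] = [2,3] − [1,3] + [1,2],
  ∂[2,3,4] = [3,4] − [2,4] + [2,3].
As a 6×4 matrix over Z this has rank 3, with invariant factors (1,1,1).

Computing H_k = (kernel of ∂_k) / (image of ∂_{k+1}):

  H_0: rank C_0 − rank ∂_1 = 4 − 3 = 1, and the invariant factors of ∂_1 are all 1, so H_0 = Z.
  H_1: rank ker ∂_1 − rank ∂_2 = (6 − 3) − 3 = 0, and the invariant factors of ∂_2 are all 1, so H_1 = 0.
  H_2: rank ker ∂_2 − rank ∂_3 = (4 − 3) − 0 = 1, and there is no ∂_3, so H_2 = Z.

As a check, the Euler characteristic is 4 − 6 + 4 = 2, which agrees with 1 − 0 + 1 = 2.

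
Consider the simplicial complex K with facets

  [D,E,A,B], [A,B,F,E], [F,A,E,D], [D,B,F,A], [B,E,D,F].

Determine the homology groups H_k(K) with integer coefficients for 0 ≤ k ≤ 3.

H_0 = Z,  H_1 = 0,  H_2 = 0,  H_3 = Z.

Take the total order A < B < D < E < F on the vertex set. Then K (dimension 3) consists of the simplices:

  0-simplices (5): A, B, D, E, F
  1-simplices (10): AB, AD, AE, AF, BD, BE, BF, DE, DF, EF
  2-simplices (10): ABD, ABE, ABF, ADE, ADF, AEF, BDE, BDF, BEF, DEF
  3-simplices (5): ABDE, ABDF, ABEF, ADEF, BDEF

so the chain groups are C_0 ≅ Z^5, C_1 ≅ Z^10, C_2 ≅ Z^10, C_3 ≅ Z^5.

Boundary ∂_1: C_1 → C_0 sends each edge [p,q] (with p < q) to q − p.
The resulting 5×10 matrix has rank 4, and its Smith normal form has invariant factors (1,1,1,1).

The boundary map ∂_2: C_2 → C_1 maps a triangle to the signed sum of its edges. For instance
  ∂ADE = DE − AE + AD,
  ∂ABE = BE − AE + AB.
The resulting 10×10 matrix has rank 6, and its Smith normal form has invariant factors (1,1,1,1,1,1).

Boundary ∂_3: C_3 → C_2 sends each 3-simplex σ to the alternating sum Σ_i (−1)^i (σ with its i-th vertex removed). For instance
  ∂BDEF = DEF − BEF + BDF − BDE,
  ∂ABDE = BDE − ADE + ABE − ABD.
The 10×5 boundary matrix has rank 4 and Smith normal form diag(1,1,1,1).

From H_k ≅ ker(∂_k) / im(∂_{k+1}) we obtain:

  H_0: rank C_0 − rank ∂_1 = 5 − 4 = 1, and the invariant factors of ∂_1 are all 1, so H_0 = Z.
  H_1: rank ker ∂_1 − rank ∂_2 = (10 − 4) − 6 = 0, and the invariant factors of ∂_2 are all 1, so H_1 = 0.
  H_2: rank ker ∂_2 − rank ∂_3 = (10 − 6) − 4 = 0, and the invariant factors of ∂_3 are all 1, so H_2 = 0.
  H_3: rank ker ∂_3 − rank ∂_4 = (5 − 4) − 0 = 1, and there is no ∂_4, so H_3 = Z.

As a check, the Euler characteristic is 5 − 10 + 10 − 5 = 0, which agrees with 1 − 0 + 0 − 1 = 0.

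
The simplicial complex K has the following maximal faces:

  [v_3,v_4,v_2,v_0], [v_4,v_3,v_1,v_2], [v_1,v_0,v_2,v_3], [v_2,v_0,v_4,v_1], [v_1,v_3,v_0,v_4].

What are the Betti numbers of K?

Order the vertices as v_0 < v_1 < v_2 < v_3 < v_4. Listing each simplex with vertices in this order, K has dimension 3 with simplices:

  0-simplices (5): [v_0], [v_1], [v_2], [v_3], [v_4]
  1-simplices (10): [v_0,v_1], [v_0,v_2], [v_0,v_3], [v_0,v_4], [v_1,v_2], [v_1,v_3], [v_1,v_4], [v_2,v_3], [v_2,v_4], [v_3,v_4]
  2-simplices (10): [v_0,v_1,v_2], [v_0,v_1,v_3], [v_0,v_1,v_4], [v_0,v_2,v_3], [v_0,v_2,v_4], [v_0,v_3,v_4], [v_1,v_2,v_3], [v_1,v_2,v_4], [v_1,v_3,v_4], [v_2,v_3,v_4]
  3-simplices (5): [v_0,v_1,v_2,v_3], [v_0,v_1,v_2,v_4], [v_0,v_1,v_3,v_4], [v_0,v_2,v_3,v_4], [v_1,v_2,v_3,v_4]

giving chain groups C_0 ≅ Z^5, C_1 ≅ Z^10, C_2 ≅ Z^10, C_3 ≅ Z^5.

Boundary ∂_1: C_1 → C_0 is given by ∂[p,q] = [q] − [p]. For instance
  ∂[v_0,v_3] = [v_3] − [v_0].
As a 5×10 matrix over Z this has rank 4, with invariant factors (1,1,1,1).

Boundary ∂_2: C_2 → C_1 maps a triangle to the signed sum of its edges. For instance
  ∂[v_2,v_3,v_4] = [v_3,v_4] − [v_2,v_4] + [v_2,v_3],
  ∂[v_1,v_2,v_4] = [v_2,v_4] − [v_1,v_4] + [v_1,v_2].
The resulting 10×10 matrix has rank 6, and its Smith normal form has invariant factors (1,1,1,1,1,1).

Boundary ∂_3: C_3 → C_2 sends each 3-simplex σ to the alternating sum Σ_i (−1)^i (σ with its i-th vertex removed). For instance
  ∂[v_1,v_2,v_3,v_4] = [v_2,v_3,v_4] − [v_1,v_3,v_4] + [v_1,v_2,v_4] − [v_1,v_2,v_3],
  ∂[v_0,v_1,v_2,v_4] = [v_1,v_2,v_4] − [v_0,v_2,v_4] + [v_0,v_1,v_4] − [v_0,v_1,v_2].
As a 10×5 matrix over Z this has rank 4, with invariant factors (1,1,1,1).

Now H_k = ker ∂_k / im ∂_{k+1}, so:

  H_0: rank C_0 − rank ∂_1 = 5 − 4 = 1, and the invariant factors of ∂_1 are all 1, so H_0 ≅ Z.
  H_1: rank ker ∂_1 − rank ∂_2 = (10 − 4) − 6 = 0, and the invariant factors of ∂_2 are all 1, so H_1 ≅ 0.
  H_2: rank ker ∂_2 − rank ∂_3 = (10 − 6) − 4 = 0, and the invariant factors of ∂_3 are all 1, so H_2 ≅ 0.
  H_3: rank ker ∂_3 − rank ∂_4 = (5 − 4) − 0 = 1, and there is no ∂_4, so H_3 ≅ Z.

Hence the Betti numbers are b_0 = 1, b_1 = 0, b_2 = 0, b_3 = 1.

b_0 = 1, b_1 = 0, b_2 = 0, b_3 = 1.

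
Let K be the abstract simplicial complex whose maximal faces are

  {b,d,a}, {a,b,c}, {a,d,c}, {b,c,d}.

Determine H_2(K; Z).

K has 4 vertices, 6 edges, 4 triangles.
rank ∂_2 = 3, rank ∂_3 = 0 ⇒ b_2 = 4 − 3 − 0 = 1. So H_2 = Z.

H_2 = Z.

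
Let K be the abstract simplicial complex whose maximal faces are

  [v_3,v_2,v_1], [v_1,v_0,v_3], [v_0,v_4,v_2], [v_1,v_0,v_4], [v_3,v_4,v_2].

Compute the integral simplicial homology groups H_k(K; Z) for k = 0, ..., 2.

We work with the vertex ordering v_0 < v_1 < v_2 < v_3 < v_4. The simplices of K, each written with vertices in increasing order, are:

  0-simplices (5): [v_0], [v_1], [v_2], [v_3], [v_4]
  1-simplices (10): [v_0,v_1], [v_0,v_2], [v_0,v_3], [v_0,v_4], [v_1,v_2], [v_1,v_3], [v_1,v_4], [v_2,v_3], [v_2,v_4], [v_3,v_4]
  2-simplices (5): [v_0,v_1,v_3], [v_0,v_1,v_4], [v_0,v_2,v_4], [v_1,v_2,v_3], [v_2,v_3,v_4]

so the chain groups are C_0 ≅ Z^5, C_1 ≅ Z^10, C_2 ≅ Z^5.

∂_1: C_1 → C_0 is given by ∂[p,q] = [q] − [p]. For instance
  ∂[v_1,v_3] = [v_3] − [v_1].
As a 5×10 matrix over Z this has rank 4, with invariant factors (1,1,1,1).

Boundary ∂_2: C_2 → C_1 maps a triangle to the signed sum of its edges. For instance
  ∂[v_0,v_2,v_4] = [v_2,v_4] − [v_0,v_4] + [v_0,v_2],
  ∂[v_2,v_3,v_4] = [v_3,v_4] − [v_2,v_4] + [v_2,v_3].
As a 10×5 matrix over Z this has rank 5, with invariant factors (1,1,1,1,1).

Now H_k = ker ∂_k / im ∂_{k+1}, so:

  H_0: rank C_0 − rank ∂_1 = 5 − 4 = 1, and the invariant factors of ∂_1 are all 1, so H_0 = Z.
  H_1: rank ker ∂_1 − rank ∂_2 = (10 − 4) − 5 = 1, and the invariant factors of ∂_2 are all 1, so H_1 = Z.
  H_2: rank ker ∂_2 − rank ∂_3 = (5 − 5) − 0 = 0, and there is no ∂_3, so H_2 = 0.

As a check, the Euler characteristic is 5 − 10 + 5 = 0, which agrees with 1 − 1 + 0 = 0.

H_0 ≅ Z,  H_1 ≅ Z,  H_2 = 0.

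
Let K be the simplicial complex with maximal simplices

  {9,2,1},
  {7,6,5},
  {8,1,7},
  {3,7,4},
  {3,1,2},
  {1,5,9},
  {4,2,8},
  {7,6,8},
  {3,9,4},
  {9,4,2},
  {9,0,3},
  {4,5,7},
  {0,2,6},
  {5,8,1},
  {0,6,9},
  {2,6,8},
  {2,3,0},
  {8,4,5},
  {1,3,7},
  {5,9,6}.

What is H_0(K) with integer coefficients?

H_0 ≅ Z.

Fix the vertex order 0 < 1 < 2 < 3 < 4 < 5 < 6 < 7 < 8 < 9 and write every simplex with vertices in increasing order. Then dim K = 2 and the simplices of K are:

  0-simplices (10): [0], [1], [2], [3], [4], [5], [6], [7], [8], [9]
  1-simplices (30): (30 of them)
  2-simplices (20): (20 of them)

giving chain groups C_0 ≅ Z^10, C_1 ≅ Z^30, C_2 ≅ Z^20.

The boundary map ∂_1: C_1 → C_0 sends each edge [p,q] (with p < q) to q − p. For instance
  ∂[2,9] = [9] − [2].
This gives a 10×30 integer matrix of rank 9; reducing to Smith normal form yields diagonal entries (1,1,1,1,1,1,1,1,1).

∂_2: C_2 → C_1 maps a triangle to the signed sum of its edges. For instance
  ∂[5,6,7] = [6,7] − [5,7] + [5,6],
  ∂[4,5,7] = [5,7] − [4,7] + [4,5].
This gives a 30×20 integer matrix of rank 20; reducing to Smith normal form yields diagonal entries (1,1,1,1,1,1,1,1,1,1,1,1,1,1,1,1,1,1,1,2).

Reading off H_k = ker ∂_k / im ∂_{k+1}:

  H_0: rank C_0 − rank ∂_1 = 10 − 9 = 1, and the invariant factors of ∂_1 are all 1, so H_0 ≅ Z.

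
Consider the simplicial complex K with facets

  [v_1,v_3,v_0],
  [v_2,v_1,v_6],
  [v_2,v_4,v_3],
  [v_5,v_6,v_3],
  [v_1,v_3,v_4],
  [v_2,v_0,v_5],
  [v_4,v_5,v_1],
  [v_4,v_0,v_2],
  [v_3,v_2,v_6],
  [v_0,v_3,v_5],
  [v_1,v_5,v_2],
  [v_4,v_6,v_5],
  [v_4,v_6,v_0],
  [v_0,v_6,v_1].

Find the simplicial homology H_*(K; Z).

K has 7 vertices, 21 edges, 14 triangles.
rank ∂_0 = 0, rank ∂_1 = 6 ⇒ b_0 = 7 − 0 − 6 = 1; all invariant factors of ∂_1 are 1 so no torsion. So H_0 ≅ Z.
rank ∂_1 = 6, rank ∂_2 = 13 ⇒ b_1 = 21 − 6 − 13 = 2; all invariant factors of ∂_2 are 1 so no torsion. So H_1 ≅ Z^2.
rank ∂_2 = 13, rank ∂_3 = 0 ⇒ b_2 = 14 − 13 − 0 = 1. So H_2 ≅ Z.

H_0 = Z,  H_1 = Z^2,  H_2 = Z.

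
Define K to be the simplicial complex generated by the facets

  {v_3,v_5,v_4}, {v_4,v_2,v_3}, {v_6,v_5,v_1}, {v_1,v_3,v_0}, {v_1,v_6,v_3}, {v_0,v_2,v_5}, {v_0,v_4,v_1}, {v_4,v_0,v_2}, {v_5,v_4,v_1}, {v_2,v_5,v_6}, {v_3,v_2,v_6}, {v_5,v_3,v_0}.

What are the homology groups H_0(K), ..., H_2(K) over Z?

Fix the vertex order v_0 < v_1 < v_2 < v_3 < v_4 < v_5 < v_6 and write every simplex with vertices in increasing order. Then dim K = 2 and the simplices of K are:

  0-simplices (7): [v_0], [v_1], [v_2], [v_3], [v_4], [v_5], [v_6]
  1-simplices (18): (18 of them)
  2-simplices (12): (12 of them)

so the chain groups are C_0 ≅ Z^7, C_1 ≅ Z^18, C_2 ≅ Z^12.

∂_1: C_1 → C_0 is given by ∂[p,q] = [q] − [p].
As a 7×18 matrix over Z this has rank 6, with invariant factors (1,1,1,1,1,1).

The boundary map ∂_2: C_2 → C_1 maps a triangle to the signed sum of its edges. For instance
  ∂[v_2,v_3,v_4] = [v_3,v_4] − [v_2,v_4] + [v_2,v_3],
  ∂[v_0,v_1,v_3] = [v_1,v_3] − [v_0,v_3] + [v_0,v_1].
The resulting 18×12 matrix has rank 12, and its Smith normal form has invariant factors (1,1,1,1,1,1,1,1,1,1,1,2).

Reading off H_k = ker ∂_k / im ∂_{k+1}:

  H_0: rank C_0 − rank ∂_1 = 7 − 6 = 1, and the invariant factors of ∂_1 are all 1, so H_0 ≅ Z.
  H_1: rank ker ∂_1 − rank ∂_2 = (18 − 6) − 12 = 0, and ∂_2 has invariant factor 2 > 1, so H_1 ≅ Z/2.
  H_2: rank ker ∂_2 − rank ∂_3 = (12 − 12) − 0 = 0, and there is no ∂_3, so H_2 ≅ 0.

H_0 ≅ Z,  H_1 ≅ Z/2,  H_2 = 0.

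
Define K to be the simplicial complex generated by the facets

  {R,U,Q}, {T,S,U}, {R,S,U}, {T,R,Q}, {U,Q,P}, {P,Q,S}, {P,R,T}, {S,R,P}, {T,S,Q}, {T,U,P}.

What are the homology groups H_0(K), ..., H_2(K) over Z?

Take the total order P < Q < R < S < T < U on the vertex set. Then K (dimension 2) consists of the simplices:

  0-simplices (6): P, Q, R, S, T, U
  1-simplices (15): PQ, PR, PS, PT, PU, QR, QS, QT, QU, RS, RT, RU, ST, SU, TU
  2-simplices (10): PQS, PQU, PRS, PRT, PTU, QRT, QRU, QST, RSU, STU

giving chain groups C_0 ≅ Z^6, C_1 ≅ Z^15, C_2 ≅ Z^10.

The boundary map ∂_1: C_1 → C_0 maps an edge to its endpoints' difference, ∂[p,q] = q − p.
As a 6×15 matrix over Z this has rank 5, with invariant factors (1,1,1,1,1).

∂_2: C_2 → C_1 acts by ∂[p,q,r] = [q,r] − [p,r] + [p,q]. For instance
  ∂RSU = SU − RU + RS,
  ∂PRT = RT − PT + PR.
This gives a 15×10 integer matrix of rank 10; reducing to Smith normal form yields diagonal entries (1,1,1,1,1,1,1,1,1,2).

From H_k ≅ ker(∂_k) / im(∂_{k+1}) we obtain:

  H_0: rank C_0 − rank ∂_1 = 6 − 5 = 1, and the invariant factors of ∂_1 are all 1, so H_0 = Z.
  H_1: rank ker ∂_1 − rank ∂_2 = (15 − 5) − 10 = 0, and ∂_2 has invariant factor 2 > 1, so H_1 = Z/2Z.
  H_2: rank ker ∂_2 − rank ∂_3 = (10 − 10) − 0 = 0, and there is no ∂_3, so H_2 = 0.

(K is a triangulation of the real projective plane RP^2.)

H_0 = Z,  H_1 = Z/2Z,  H_2 = 0.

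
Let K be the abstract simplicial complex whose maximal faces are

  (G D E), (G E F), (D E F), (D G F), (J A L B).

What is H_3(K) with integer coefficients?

H_3 = 0.

Order the vertices as A < B < D < E < F < G < J < L. Listing each simplex with vertices in this order, K has dimension 3 with simplices:

  0-simplices (8): A, B, D, E, F, G, J, L
  1-simplices (12): AB, AJ, AL, BJ, BL, DE, DF, DG, EF, EG, FG, JL
  2-simplices (8): ABJ, ABL, AJL, BJL, DEF, DEG, DFG, EFG
  3-simplices (1): ABJL

so the chain groups are C_0 ≅ Z^8, C_1 ≅ Z^12, C_2 ≅ Z^8, C_3 ≅ Z^1.

The boundary map ∂_1: C_1 → C_0 maps an edge to its endpoints' difference, ∂[p,q] = q − p. For instance
  ∂EF = F − E.
As a 8×12 matrix over Z this has rank 6, with invariant factors (1,1,1,1,1,1).

∂_2: C_2 → C_1 sends each 2-simplex [p,q,r] to [q,r] − [p,r] + [p,q]. For instance
  ∂ABJ = BJ − AJ + AB,
  ∂ABL = BL − AL + AB.
The 12×8 boundary matrix has rank 6 and Smith normal form diag(1,1,1,1,1,1).

Boundary ∂_3: C_3 → C_2 sends each 3-simplex σ to the alternating sum Σ_i (−1)^i (σ with its i-th vertex removed). For instance
  ∂ABJL = BJL − AJL + ABL − ABJ.
The resulting 8×1 matrix has rank 1, and its Smith normal form has invariant factors (1).

Now H_k = ker ∂_k / im ∂_{k+1}, so:

  H_3: rank ker ∂_3 − rank ∂_4 = (1 − 1) − 0 = 0, and there is no ∂_4, so H_3 = 0.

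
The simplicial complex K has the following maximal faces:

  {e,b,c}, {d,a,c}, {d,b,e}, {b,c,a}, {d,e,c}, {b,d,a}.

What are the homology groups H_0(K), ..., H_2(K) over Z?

Take the total order a < b < c < d < e on the vertex set. Then K (dimension 2) consists of the simplices:

  0-simplices (5): a, b, c, d, e
  1-simplices (9): ab, ac, ad, bc, bd, be, cd, ce, de
  2-simplices (6): abc, abd, acd, bce, bde, cde

Hence C_0 ≅ Z^5, C_1 ≅ Z^9, C_2 ≅ Z^6.

The boundary map ∂_1: C_1 → C_0 sends each edge [p,q] (with p < q) to q − p. For instance
  ∂ce = e − c.
The resulting 5×9 matrix has rank 4, and its Smith normal form has invariant factors (1,1,1,1).

∂_2: C_2 → C_1 maps a triangle to the signed sum of its edges. For instance
  ∂cde = de − ce + cd,
  ∂bce = ce − be + bc.
This gives a 9×6 integer matrix of rank 5; reducing to Smith normal form yields diagonal entries (1,1,1,1,1).

Reading off H_k = ker ∂_k / im ∂_{k+1}:

  H_0: rank C_0 − rank ∂_1 = 5 − 4 = 1, and the invariant factors of ∂_1 are all 1, so H_0 ≅ Z.
  H_1: rank ker ∂_1 − rank ∂_2 = (9 − 4) − 5 = 0, and the invariant factors of ∂_2 are all 1, so H_1 ≅ 0.
  H_2: rank ker ∂_2 − rank ∂_3 = (6 − 5) − 0 = 1, and there is no ∂_3, so H_2 ≅ Z.

As a check, the Euler characteristic is 5 − 9 + 6 = 2, which agrees with 1 − 0 + 1 = 2.
(K is a triangulation of the 2-sphere S^2.)

H_0 = Z,  H_1 = 0,  H_2 = Z.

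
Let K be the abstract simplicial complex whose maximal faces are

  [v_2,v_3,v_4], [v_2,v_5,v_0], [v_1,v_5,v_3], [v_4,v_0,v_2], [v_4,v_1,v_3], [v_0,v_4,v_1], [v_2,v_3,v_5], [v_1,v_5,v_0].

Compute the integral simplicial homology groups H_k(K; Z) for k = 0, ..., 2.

H_0 ≅ Z,  H_1 = 0,  H_2 ≅ Z.

We work with the vertex ordering v_0 < v_1 < v_2 < v_3 < v_4 < v_5. The simplices of K, each written with vertices in increasing order, are:

  0-simplices (6): [v_0], [v_1], [v_2], [v_3], [v_4], [v_5]
  1-simplices (12): [v_0,v_1], [v_0,v_2], [v_0,v_4], [v_0,v_5], [v_1,v_3], [v_1,v_4], [v_1,v_5], [v_2,v_3], [v_2,v_4], [v_2,v_5], [v_3,v_4], [v_3,v_5]
  2-simplices (8): [v_0,v_1,v_4], [v_0,v_1,v_5], [v_0,v_2,v_4], [v_0,v_2,v_5], [v_1,v_3,v_4], [v_1,v_3,v_5], [v_2,v_3,v_4], [v_2,v_3,v_5]

giving chain groups C_0 ≅ Z^6, C_1 ≅ Z^12, C_2 ≅ Z^8.

Boundary ∂_1: C_1 → C_0 is given by ∂[p,q] = [q] − [p]. For instance
  ∂[v_2,v_5] = [v_5] − [v_2].
The resulting 6×12 matrix has rank 5, and its Smith normal form has invariant factors (1,1,1,1,1).

The boundary map ∂_2: C_2 → C_1 acts by ∂[p,q,r] = [q,r] − [p,r] + [p,q]. For instance
  ∂[v_0,v_2,v_5] = [v_2,v_5] − [v_0,v_5] + [v_0,v_2],
  ∂[v_0,v_2,v_4] = [v_2,v_4] − [v_0,v_4] + [v_0,v_2].
The 12×8 boundary matrix has rank 7 and Smith normal form diag(1,1,1,1,1,1,1).

Computing H_k = (kernel of ∂_k) / (image of ∂_{k+1}):

  H_0: rank C_0 − rank ∂_1 = 6 − 5 = 1, and the invariant factors of ∂_1 are all 1, so H_0 ≅ Z.
  H_1: rank ker ∂_1 − rank ∂_2 = (12 − 5) − 7 = 0, and the invariant factors of ∂_2 are all 1, so H_1 ≅ 0.
  H_2: rank ker ∂_2 − rank ∂_3 = (8 − 7) − 0 = 1, and there is no ∂_3, so H_2 ≅ Z.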